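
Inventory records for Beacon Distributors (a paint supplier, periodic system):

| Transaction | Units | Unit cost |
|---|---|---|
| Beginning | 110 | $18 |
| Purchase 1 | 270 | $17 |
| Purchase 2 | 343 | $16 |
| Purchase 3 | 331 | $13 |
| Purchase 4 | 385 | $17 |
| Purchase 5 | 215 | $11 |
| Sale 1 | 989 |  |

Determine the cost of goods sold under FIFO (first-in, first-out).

Sale 1 (989) [FIFO — oldest first]: 110 @ $18 + 270 @ $17 + 343 @ $16 + 266 @ $13 = $15,516
Ending inventory: 65 @ $13 + 385 @ $17 + 215 @ $11 = $9,755

COGS = $15,516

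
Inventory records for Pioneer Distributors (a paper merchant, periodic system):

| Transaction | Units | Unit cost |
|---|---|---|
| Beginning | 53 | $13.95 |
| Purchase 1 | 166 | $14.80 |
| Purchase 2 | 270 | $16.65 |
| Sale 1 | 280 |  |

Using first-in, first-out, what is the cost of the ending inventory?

Sale 1 (280) [FIFO — oldest first]: 53 @ $13.95 + 166 @ $14.80 + 61 @ $16.65 = $4,211.80
Ending inventory: 209 @ $16.65 = $3,479.85
Check: goods available $7,691.65 = COGS $4,211.80 + ending $3,479.85

Ending inventory = $3,479.85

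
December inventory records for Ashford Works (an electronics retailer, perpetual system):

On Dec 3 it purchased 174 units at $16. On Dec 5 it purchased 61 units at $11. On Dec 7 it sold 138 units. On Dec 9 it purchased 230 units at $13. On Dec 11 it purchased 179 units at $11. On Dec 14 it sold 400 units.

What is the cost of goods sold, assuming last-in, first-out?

COGS = $6,745

Dec 7, 138 sold [LIFO — newest first]: 61 @ $11 + 77 @ $16 = $1,903
Dec 14, 400 sold [LIFO — newest first]: 179 @ $11 + 221 @ $13 = $4,842
Total COGS = $1,903 + $4,842 = $6,745
Ending inventory: 97 @ $16 + 9 @ $13 = $1,669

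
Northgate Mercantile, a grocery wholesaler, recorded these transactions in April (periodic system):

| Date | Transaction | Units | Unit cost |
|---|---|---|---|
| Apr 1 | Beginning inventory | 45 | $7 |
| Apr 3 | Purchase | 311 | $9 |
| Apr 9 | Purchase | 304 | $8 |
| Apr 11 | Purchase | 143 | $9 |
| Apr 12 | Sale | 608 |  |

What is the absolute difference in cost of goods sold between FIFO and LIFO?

$38

FIFO COGS: 45 @ $7 + 311 @ $9 + 252 @ $8 = $5,130
LIFO COGS: 143 @ $9 + 304 @ $8 + 161 @ $9 = $5,168
Difference = |$5,130 − $5,168| = $38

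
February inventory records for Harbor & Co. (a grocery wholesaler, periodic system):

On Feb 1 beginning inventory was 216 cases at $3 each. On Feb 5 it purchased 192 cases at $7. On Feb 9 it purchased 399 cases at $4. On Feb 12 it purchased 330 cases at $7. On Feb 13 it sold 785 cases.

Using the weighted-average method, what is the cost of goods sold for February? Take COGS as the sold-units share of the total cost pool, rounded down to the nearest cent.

COGS = $4,072.05

Feb 13, sell 785: 785/1137 × $5,898.00 → $4,072.05
Ending inventory (cost pool remaining) = $1,825.95
Check: goods available $5,898.00 = COGS $4,072.05 + ending $1,825.95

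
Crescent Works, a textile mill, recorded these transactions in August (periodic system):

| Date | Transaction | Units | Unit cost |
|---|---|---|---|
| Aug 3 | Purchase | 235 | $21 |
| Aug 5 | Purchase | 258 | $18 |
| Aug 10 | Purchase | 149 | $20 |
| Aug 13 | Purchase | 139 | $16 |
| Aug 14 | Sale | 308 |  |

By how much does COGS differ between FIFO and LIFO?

FIFO COGS: 235 @ $21 + 73 @ $18 = $6,249
LIFO COGS: 139 @ $16 + 149 @ $20 + 20 @ $18 = $5,564
Difference = |$6,249 − $5,564| = $685

$685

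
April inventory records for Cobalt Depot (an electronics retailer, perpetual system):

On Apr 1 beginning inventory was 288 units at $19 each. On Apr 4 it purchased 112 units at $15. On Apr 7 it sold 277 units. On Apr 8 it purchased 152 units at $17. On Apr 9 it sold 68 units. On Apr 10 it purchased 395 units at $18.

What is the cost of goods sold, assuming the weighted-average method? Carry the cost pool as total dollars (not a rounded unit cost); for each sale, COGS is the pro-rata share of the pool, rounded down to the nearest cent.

After Apr 1: 288 on hand, pool $5,472.00 (≈ $19.0000 each)
After Apr 4: 400 on hand, pool $7,152.00 (≈ $17.8800 each)
Apr 7, sell 277: 277/400 × $7,152.00 → $4,952.76
After Apr 8: 275 on hand, pool $4,783.24 (≈ $17.3936 each)
Apr 9, sell 68: 68/275 × $4,783.24 → $1,182.76
After Apr 10: 602 on hand, pool $10,710.48 (≈ $17.7915 each)
Total COGS = $4,952.76 + $1,182.76 = $6,135.52
Ending inventory (cost pool remaining) = $10,710.48
Check: goods available $16,846.00 = COGS $6,135.52 + ending $10,710.48

COGS = $6,135.52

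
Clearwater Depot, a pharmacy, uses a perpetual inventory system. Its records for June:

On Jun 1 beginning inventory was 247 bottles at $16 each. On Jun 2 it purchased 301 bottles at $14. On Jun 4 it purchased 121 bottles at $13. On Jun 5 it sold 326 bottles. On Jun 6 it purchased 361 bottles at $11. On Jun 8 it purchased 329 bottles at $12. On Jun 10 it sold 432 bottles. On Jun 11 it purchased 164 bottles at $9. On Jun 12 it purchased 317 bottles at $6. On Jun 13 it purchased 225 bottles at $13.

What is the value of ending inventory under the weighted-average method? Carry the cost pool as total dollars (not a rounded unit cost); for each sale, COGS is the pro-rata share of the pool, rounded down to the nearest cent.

Ending inventory = $13,815.35

After Jun 1: 247 on hand, pool $3,952.00 (≈ $16.0000 each)
After Jun 2: 548 on hand, pool $8,166.00 (≈ $14.9015 each)
After Jun 4: 669 on hand, pool $9,739.00 (≈ $14.5575 each)
Jun 5, sell 326: 326/669 × $9,739.00 → $4,745.76
After Jun 6: 704 on hand, pool $8,964.24 (≈ $12.7333 each)
After Jun 8: 1033 on hand, pool $12,912.24 (≈ $12.4997 each)
Jun 10, sell 432: 432/1033 × $12,912.24 → $5,399.89
After Jun 11: 765 on hand, pool $8,988.35 (≈ $11.7495 each)
After Jun 12: 1082 on hand, pool $10,890.35 (≈ $10.0650 each)
After Jun 13: 1307 on hand, pool $13,815.35 (≈ $10.5703 each)
Total COGS = $4,745.76 + $5,399.89 = $10,145.65
Ending inventory (cost pool remaining) = $13,815.35
Check: goods available $23,961.00 = COGS $10,145.65 + ending $13,815.35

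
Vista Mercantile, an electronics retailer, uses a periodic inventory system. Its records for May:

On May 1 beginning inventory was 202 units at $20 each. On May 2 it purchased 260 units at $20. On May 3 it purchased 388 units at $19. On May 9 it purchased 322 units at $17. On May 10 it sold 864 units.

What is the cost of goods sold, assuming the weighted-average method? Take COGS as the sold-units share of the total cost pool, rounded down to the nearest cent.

COGS = $16,281.82

May 10, sell 864: 864/1172 × $22,086.00 → $16,281.82
Ending inventory (cost pool remaining) = $5,804.18
Check: goods available $22,086.00 = COGS $16,281.82 + ending $5,804.18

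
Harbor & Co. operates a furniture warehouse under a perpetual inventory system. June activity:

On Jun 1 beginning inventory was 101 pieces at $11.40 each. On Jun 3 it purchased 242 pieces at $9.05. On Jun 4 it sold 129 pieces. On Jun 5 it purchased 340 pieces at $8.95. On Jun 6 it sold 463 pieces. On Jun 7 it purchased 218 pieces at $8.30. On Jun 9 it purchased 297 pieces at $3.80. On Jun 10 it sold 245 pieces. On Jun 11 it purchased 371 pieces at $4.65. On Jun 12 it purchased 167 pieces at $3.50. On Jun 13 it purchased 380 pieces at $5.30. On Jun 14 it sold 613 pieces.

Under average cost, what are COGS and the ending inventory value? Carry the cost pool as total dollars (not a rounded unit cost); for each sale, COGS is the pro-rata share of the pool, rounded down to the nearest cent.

After Jun 1: 101 on hand, pool $1,151.40 (≈ $11.4000 each)
After Jun 3: 343 on hand, pool $3,341.50 (≈ $9.7420 each)
Jun 4, sell 129: 129/343 × $3,341.50 → $1,256.71
After Jun 5: 554 on hand, pool $5,127.79 (≈ $9.2559 each)
Jun 6, sell 463: 463/554 × $5,127.79 → $4,285.49
After Jun 7: 309 on hand, pool $2,651.70 (≈ $8.5816 each)
After Jun 9: 606 on hand, pool $3,780.30 (≈ $6.2381 each)
Jun 10, sell 245: 245/606 × $3,780.30 → $1,528.33
After Jun 11: 732 on hand, pool $3,977.12 (≈ $5.4332 each)
After Jun 12: 899 on hand, pool $4,561.62 (≈ $5.0741 each)
After Jun 13: 1279 on hand, pool $6,575.62 (≈ $5.1412 each)
Jun 14, sell 613: 613/1279 × $6,575.62 → $3,151.56
Total COGS = $1,256.71 + $4,285.49 + $1,528.33 + $3,151.56 = $10,222.09
Ending inventory (cost pool remaining) = $3,424.06
Check: goods available $13,646.15 = COGS $10,222.09 + ending $3,424.06

COGS = $10,222.09; ending inventory = $3,424.06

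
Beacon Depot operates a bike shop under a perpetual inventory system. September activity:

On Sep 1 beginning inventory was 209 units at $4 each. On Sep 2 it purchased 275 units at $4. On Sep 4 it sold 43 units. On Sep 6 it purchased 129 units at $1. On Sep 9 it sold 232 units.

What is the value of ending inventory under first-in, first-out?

Sep 4, 43 sold [FIFO — oldest first]: 43 @ $4 = $172
Sep 9, 232 sold [FIFO — oldest first]: 166 @ $4 + 66 @ $4 = $928
Total COGS = $172 + $928 = $1,100
Ending inventory: 209 @ $4 + 129 @ $1 = $965
Check: goods available $2,065 = COGS $1,100 + ending $965

Ending inventory = $965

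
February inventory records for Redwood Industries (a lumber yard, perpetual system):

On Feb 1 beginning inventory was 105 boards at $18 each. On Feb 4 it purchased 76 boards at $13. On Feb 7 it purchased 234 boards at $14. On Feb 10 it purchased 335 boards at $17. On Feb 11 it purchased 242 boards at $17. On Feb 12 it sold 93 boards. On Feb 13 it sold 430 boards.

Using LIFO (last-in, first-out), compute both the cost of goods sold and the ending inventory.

COGS = $8,891; ending inventory = $7,072

Feb 12, 93 sold [LIFO — newest first]: 93 @ $17 = $1,581
Feb 13, 430 sold [LIFO — newest first]: 149 @ $17 + 281 @ $17 = $7,310
Total COGS = $1,581 + $7,310 = $8,891
Ending inventory: 105 @ $18 + 76 @ $13 + 234 @ $14 + 54 @ $17 = $7,072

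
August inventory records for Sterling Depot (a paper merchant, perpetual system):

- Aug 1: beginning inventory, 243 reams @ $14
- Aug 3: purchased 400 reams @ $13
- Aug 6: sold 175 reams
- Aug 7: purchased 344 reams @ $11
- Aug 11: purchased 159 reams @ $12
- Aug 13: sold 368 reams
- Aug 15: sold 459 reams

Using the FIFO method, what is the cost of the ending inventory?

Ending inventory = $1,728

Aug 6, 175 sold [FIFO — oldest first]: 175 @ $14 = $2,450
Aug 13, 368 sold [FIFO — oldest first]: 68 @ $14 + 300 @ $13 = $4,852
Aug 15, 459 sold [FIFO — oldest first]: 100 @ $13 + 344 @ $11 + 15 @ $12 = $5,264
Total COGS = $2,450 + $4,852 + $5,264 = $12,566
Ending inventory: 144 @ $12 = $1,728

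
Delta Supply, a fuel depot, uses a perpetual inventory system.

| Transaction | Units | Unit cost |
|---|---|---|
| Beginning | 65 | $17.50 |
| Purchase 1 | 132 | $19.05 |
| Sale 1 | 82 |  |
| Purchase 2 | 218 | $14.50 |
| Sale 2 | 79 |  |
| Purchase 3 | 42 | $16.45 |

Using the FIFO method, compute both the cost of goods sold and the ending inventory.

Sale 1 (82) [FIFO — oldest first]: 65 @ $17.50 + 17 @ $19.05 = $1,461.35
Sale 2 (79) [FIFO — oldest first]: 79 @ $19.05 = $1,504.95
Total COGS = $1,461.35 + $1,504.95 = $2,966.30
Ending inventory: 36 @ $19.05 + 218 @ $14.50 + 42 @ $16.45 = $4,537.70

COGS = $2,966.30; ending inventory = $4,537.70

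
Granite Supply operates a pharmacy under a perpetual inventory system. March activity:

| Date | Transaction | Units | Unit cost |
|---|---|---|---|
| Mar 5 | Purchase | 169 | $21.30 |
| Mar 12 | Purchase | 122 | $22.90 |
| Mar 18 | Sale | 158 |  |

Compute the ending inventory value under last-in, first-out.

Ending inventory = $2,832.90

Mar 18, 158 sold [LIFO — newest first]: 122 @ $22.90 + 36 @ $21.30 = $3,560.60
Ending inventory: 133 @ $21.30 = $2,832.90
Check: goods available $6,393.50 = COGS $3,560.60 + ending $2,832.90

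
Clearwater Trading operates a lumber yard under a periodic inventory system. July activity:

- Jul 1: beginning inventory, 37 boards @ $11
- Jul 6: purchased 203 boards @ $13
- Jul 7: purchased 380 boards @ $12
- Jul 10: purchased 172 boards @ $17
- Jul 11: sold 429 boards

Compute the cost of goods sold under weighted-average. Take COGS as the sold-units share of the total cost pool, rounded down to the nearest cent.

Jul 11, sell 429: 429/792 × $10,530.00 → $5,703.75
Ending inventory (cost pool remaining) = $4,826.25

COGS = $5,703.75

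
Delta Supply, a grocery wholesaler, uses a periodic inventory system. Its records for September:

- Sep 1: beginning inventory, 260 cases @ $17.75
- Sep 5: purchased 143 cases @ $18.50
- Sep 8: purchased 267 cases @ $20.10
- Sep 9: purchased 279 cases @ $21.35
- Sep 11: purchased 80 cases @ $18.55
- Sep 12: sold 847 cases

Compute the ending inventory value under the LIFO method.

Ending inventory = $3,230.50

Sep 12, 847 sold [LIFO — newest first]: 80 @ $18.55 + 279 @ $21.35 + 267 @ $20.10 + 143 @ $18.50 + 78 @ $17.75 = $16,837.35
Ending inventory: 182 @ $17.75 = $3,230.50
Check: goods available $20,067.85 = COGS $16,837.35 + ending $3,230.50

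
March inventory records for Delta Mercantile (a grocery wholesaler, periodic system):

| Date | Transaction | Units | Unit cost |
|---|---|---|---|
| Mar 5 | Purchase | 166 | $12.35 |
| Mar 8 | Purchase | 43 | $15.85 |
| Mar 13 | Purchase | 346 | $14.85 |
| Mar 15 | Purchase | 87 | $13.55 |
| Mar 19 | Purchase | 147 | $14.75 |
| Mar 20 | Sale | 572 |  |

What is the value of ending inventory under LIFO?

Mar 20, 572 sold [LIFO — newest first]: 147 @ $14.75 + 87 @ $13.55 + 338 @ $14.85 = $8,366.40
Ending inventory: 166 @ $12.35 + 43 @ $15.85 + 8 @ $14.85 = $2,850.45
Check: goods available $11,216.85 = COGS $8,366.40 + ending $2,850.45

Ending inventory = $2,850.45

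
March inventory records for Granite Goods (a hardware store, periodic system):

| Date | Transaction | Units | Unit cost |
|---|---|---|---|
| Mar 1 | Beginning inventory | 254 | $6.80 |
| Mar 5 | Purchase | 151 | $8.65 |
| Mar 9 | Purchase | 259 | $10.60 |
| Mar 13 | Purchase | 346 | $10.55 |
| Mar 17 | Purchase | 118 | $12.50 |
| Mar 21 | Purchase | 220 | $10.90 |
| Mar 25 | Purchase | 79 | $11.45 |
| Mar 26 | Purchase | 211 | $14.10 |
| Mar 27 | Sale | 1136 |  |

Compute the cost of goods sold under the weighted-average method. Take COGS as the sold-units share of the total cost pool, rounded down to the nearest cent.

COGS = $11,916.00

Mar 27, sell 1136: 1136/1638 × $17,181.70 → $11,916.00
Ending inventory (cost pool remaining) = $5,265.70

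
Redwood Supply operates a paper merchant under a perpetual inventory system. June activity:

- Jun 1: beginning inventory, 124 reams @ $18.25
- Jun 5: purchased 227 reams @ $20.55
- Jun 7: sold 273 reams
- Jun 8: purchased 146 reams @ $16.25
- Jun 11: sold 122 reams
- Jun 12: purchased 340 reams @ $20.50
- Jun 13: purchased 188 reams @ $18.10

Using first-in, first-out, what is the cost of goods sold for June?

COGS = $7,642.85

Jun 7, 273 sold [FIFO — oldest first]: 124 @ $18.25 + 149 @ $20.55 = $5,324.95
Jun 11, 122 sold [FIFO — oldest first]: 78 @ $20.55 + 44 @ $16.25 = $2,317.90
Total COGS = $5,324.95 + $2,317.90 = $7,642.85
Ending inventory: 102 @ $16.25 + 340 @ $20.50 + 188 @ $18.10 = $12,030.30
Check: goods available $19,673.15 = COGS $7,642.85 + ending $12,030.30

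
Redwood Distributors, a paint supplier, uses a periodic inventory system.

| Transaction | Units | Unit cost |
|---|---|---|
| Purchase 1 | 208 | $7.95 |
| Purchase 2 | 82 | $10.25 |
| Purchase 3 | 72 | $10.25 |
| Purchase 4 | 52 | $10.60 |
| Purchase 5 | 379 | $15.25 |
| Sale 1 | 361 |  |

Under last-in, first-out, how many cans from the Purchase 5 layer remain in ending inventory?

18

Sale 1 (361) [LIFO — newest first]: 361 @ $15.25 = $5,505.25
Ending inventory: 208 @ $7.95 + 82 @ $10.25 + 72 @ $10.25 + 52 @ $10.60 + 18 @ $15.25 = $4,057.80
Check: goods available $9,563.05 = COGS $5,505.25 + ending $4,057.80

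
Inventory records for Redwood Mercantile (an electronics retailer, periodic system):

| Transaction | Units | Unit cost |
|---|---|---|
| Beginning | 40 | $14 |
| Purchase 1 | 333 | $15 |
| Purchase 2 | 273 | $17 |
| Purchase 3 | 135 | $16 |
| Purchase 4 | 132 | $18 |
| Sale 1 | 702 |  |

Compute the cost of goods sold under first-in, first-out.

COGS = $11,092

Sale 1 (702) [FIFO — oldest first]: 40 @ $14 + 333 @ $15 + 273 @ $17 + 56 @ $16 = $11,092
Ending inventory: 79 @ $16 + 132 @ $18 = $3,640
Check: goods available $14,732 = COGS $11,092 + ending $3,640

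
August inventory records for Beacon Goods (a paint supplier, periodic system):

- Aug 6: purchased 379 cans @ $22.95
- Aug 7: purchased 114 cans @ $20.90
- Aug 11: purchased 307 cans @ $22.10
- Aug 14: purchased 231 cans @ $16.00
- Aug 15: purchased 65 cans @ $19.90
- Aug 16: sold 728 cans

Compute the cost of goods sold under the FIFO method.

Aug 16, 728 sold [FIFO — oldest first]: 379 @ $22.95 + 114 @ $20.90 + 235 @ $22.10 = $16,274.15
Ending inventory: 72 @ $22.10 + 231 @ $16.00 + 65 @ $19.90 = $6,580.70
Check: goods available $22,854.85 = COGS $16,274.15 + ending $6,580.70

COGS = $16,274.15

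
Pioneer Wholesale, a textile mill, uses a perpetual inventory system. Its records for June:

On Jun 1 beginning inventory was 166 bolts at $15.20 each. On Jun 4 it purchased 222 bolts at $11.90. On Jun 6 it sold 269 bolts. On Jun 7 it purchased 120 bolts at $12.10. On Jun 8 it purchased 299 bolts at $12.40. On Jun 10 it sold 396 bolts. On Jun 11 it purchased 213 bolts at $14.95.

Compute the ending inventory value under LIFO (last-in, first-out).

Ending inventory = $5,271.45

Jun 6, 269 sold [LIFO — newest first]: 222 @ $11.90 + 47 @ $15.20 = $3,356.20
Jun 10, 396 sold [LIFO — newest first]: 299 @ $12.40 + 97 @ $12.10 = $4,881.30
Total COGS = $3,356.20 + $4,881.30 = $8,237.50
Ending inventory: 119 @ $15.20 + 23 @ $12.10 + 213 @ $14.95 = $5,271.45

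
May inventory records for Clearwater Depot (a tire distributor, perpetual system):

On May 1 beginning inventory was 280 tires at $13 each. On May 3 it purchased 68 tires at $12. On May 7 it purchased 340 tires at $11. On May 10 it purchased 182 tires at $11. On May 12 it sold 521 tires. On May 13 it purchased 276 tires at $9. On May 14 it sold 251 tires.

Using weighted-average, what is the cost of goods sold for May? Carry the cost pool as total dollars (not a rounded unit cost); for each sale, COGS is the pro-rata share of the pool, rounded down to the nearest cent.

After May 1: 280 on hand, pool $3,640.00 (≈ $13.0000 each)
After May 3: 348 on hand, pool $4,456.00 (≈ $12.8046 each)
After May 7: 688 on hand, pool $8,196.00 (≈ $11.9128 each)
After May 10: 870 on hand, pool $10,198.00 (≈ $11.7218 each)
May 12, sell 521: 521/870 × $10,198.00 → $6,107.07
After May 13: 625 on hand, pool $6,574.93 (≈ $10.5199 each)
May 14, sell 251: 251/625 × $6,574.93 → $2,640.49
Total COGS = $6,107.07 + $2,640.49 = $8,747.56
Ending inventory (cost pool remaining) = $3,934.44

COGS = $8,747.56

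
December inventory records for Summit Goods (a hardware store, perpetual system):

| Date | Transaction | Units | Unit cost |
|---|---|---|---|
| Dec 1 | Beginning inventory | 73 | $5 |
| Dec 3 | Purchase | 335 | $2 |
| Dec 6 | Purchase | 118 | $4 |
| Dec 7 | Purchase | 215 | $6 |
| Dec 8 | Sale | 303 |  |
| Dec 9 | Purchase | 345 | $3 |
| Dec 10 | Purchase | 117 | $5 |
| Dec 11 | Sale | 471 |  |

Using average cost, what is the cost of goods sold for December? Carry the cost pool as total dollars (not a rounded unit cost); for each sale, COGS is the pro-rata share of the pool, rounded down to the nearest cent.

COGS = $2,856.73

After Dec 1: 73 on hand, pool $365.00 (≈ $5.0000 each)
After Dec 3: 408 on hand, pool $1,035.00 (≈ $2.5368 each)
After Dec 6: 526 on hand, pool $1,507.00 (≈ $2.8650 each)
After Dec 7: 741 on hand, pool $2,797.00 (≈ $3.7746 each)
Dec 8, sell 303: 303/741 × $2,797.00 → $1,143.71
After Dec 9: 783 on hand, pool $2,688.29 (≈ $3.4333 each)
After Dec 10: 900 on hand, pool $3,273.29 (≈ $3.6370 each)
Dec 11, sell 471: 471/900 × $3,273.29 → $1,713.02
Total COGS = $1,143.71 + $1,713.02 = $2,856.73
Ending inventory (cost pool remaining) = $1,560.27
Check: goods available $4,417.00 = COGS $2,856.73 + ending $1,560.27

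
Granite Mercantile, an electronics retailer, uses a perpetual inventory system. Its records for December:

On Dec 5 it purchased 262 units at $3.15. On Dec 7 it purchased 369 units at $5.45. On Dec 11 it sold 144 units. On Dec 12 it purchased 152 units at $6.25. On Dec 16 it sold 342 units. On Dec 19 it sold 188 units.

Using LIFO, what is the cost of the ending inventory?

Dec 11, 144 sold [LIFO — newest first]: 144 @ $5.45 = $784.80
Dec 16, 342 sold [LIFO — newest first]: 152 @ $6.25 + 190 @ $5.45 = $1,985.50
Dec 19, 188 sold [LIFO — newest first]: 35 @ $5.45 + 153 @ $3.15 = $672.70
Total COGS = $784.80 + $1,985.50 + $672.70 = $3,443.00
Ending inventory: 109 @ $3.15 = $343.35
Check: goods available $3,786.35 = COGS $3,443.00 + ending $343.35

Ending inventory = $343.35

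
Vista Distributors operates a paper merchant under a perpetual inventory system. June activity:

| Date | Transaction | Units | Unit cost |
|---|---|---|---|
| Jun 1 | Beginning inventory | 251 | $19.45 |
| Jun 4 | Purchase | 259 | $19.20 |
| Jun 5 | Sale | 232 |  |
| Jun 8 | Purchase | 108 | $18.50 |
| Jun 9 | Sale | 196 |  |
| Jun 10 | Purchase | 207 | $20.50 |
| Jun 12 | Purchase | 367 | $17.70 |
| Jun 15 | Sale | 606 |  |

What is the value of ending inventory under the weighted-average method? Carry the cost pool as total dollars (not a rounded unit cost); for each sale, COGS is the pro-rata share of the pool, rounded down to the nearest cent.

Ending inventory = $2,971.20

After Jun 1: 251 on hand, pool $4,881.95 (≈ $19.4500 each)
After Jun 4: 510 on hand, pool $9,854.75 (≈ $19.3230 each)
Jun 5, sell 232: 232/510 × $9,854.75 → $4,482.94
After Jun 8: 386 on hand, pool $7,369.81 (≈ $19.0928 each)
Jun 9, sell 196: 196/386 × $7,369.81 → $3,742.18
After Jun 10: 397 on hand, pool $7,871.13 (≈ $19.8265 each)
After Jun 12: 764 on hand, pool $14,367.03 (≈ $18.8050 each)
Jun 15, sell 606: 606/764 × $14,367.03 → $11,395.83
Total COGS = $4,482.94 + $3,742.18 + $11,395.83 = $19,620.95
Ending inventory (cost pool remaining) = $2,971.20
Check: goods available $22,592.15 = COGS $19,620.95 + ending $2,971.20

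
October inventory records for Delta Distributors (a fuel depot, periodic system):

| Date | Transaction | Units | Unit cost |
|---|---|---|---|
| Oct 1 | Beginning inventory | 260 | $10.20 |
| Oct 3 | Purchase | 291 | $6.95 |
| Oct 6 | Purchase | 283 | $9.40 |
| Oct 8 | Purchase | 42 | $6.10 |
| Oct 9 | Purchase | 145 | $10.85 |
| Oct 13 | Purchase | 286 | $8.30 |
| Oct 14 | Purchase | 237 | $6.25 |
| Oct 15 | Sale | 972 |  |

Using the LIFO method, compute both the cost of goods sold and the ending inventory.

COGS = $8,147.30; ending inventory = $4,871.85

Oct 15, 972 sold [LIFO — newest first]: 237 @ $6.25 + 286 @ $8.30 + 145 @ $10.85 + 42 @ $6.10 + 262 @ $9.40 = $8,147.30
Ending inventory: 260 @ $10.20 + 291 @ $6.95 + 21 @ $9.40 = $4,871.85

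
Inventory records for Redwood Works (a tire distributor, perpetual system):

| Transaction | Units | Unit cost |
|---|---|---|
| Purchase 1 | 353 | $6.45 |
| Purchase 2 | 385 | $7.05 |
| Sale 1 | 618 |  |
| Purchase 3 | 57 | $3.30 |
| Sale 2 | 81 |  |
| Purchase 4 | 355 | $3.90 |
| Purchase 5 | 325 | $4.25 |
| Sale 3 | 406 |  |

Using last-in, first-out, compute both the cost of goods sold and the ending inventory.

Sale 1 (618) [LIFO — newest first]: 385 @ $7.05 + 233 @ $6.45 = $4,217.10
Sale 2 (81) [LIFO — newest first]: 57 @ $3.30 + 24 @ $6.45 = $342.90
Sale 3 (406) [LIFO — newest first]: 325 @ $4.25 + 81 @ $3.90 = $1,697.15
Total COGS = $4,217.10 + $342.90 + $1,697.15 = $6,257.15
Ending inventory: 96 @ $6.45 + 274 @ $3.90 = $1,687.80

COGS = $6,257.15; ending inventory = $1,687.80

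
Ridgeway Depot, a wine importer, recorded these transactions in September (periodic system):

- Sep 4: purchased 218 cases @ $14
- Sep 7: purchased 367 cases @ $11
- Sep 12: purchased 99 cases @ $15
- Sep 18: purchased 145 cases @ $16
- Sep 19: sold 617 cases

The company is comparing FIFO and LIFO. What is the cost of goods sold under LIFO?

COGS = $7,926

FIFO COGS: 218 @ $14 + 367 @ $11 + 32 @ $15 = $7,569
LIFO COGS: 145 @ $16 + 99 @ $15 + 367 @ $11 + 6 @ $14 = $7,926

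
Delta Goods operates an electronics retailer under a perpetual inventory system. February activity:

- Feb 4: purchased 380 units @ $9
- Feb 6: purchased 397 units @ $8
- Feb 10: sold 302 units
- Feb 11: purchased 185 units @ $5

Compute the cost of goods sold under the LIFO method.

Feb 10, 302 sold [LIFO — newest first]: 302 @ $8 = $2,416
Ending inventory: 380 @ $9 + 95 @ $8 + 185 @ $5 = $5,105

COGS = $2,416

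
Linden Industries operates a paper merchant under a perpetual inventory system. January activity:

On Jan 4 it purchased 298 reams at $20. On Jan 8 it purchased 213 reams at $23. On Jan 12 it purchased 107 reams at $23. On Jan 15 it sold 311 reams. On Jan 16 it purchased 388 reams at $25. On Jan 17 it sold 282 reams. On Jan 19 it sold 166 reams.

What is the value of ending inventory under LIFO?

Ending inventory = $4,940

Jan 15, 311 sold [LIFO — newest first]: 107 @ $23 + 204 @ $23 = $7,153
Jan 17, 282 sold [LIFO — newest first]: 282 @ $25 = $7,050
Jan 19, 166 sold [LIFO — newest first]: 106 @ $25 + 9 @ $23 + 51 @ $20 = $3,877
Total COGS = $7,153 + $7,050 + $3,877 = $18,080
Ending inventory: 247 @ $20 = $4,940
Check: goods available $23,020 = COGS $18,080 + ending $4,940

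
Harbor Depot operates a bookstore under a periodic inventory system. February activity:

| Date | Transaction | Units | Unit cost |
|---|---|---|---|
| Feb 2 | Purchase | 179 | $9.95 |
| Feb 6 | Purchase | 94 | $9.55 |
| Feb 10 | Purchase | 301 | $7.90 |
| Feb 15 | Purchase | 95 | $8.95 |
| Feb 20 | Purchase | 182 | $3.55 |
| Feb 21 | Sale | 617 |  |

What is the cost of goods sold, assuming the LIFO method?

Feb 21, 617 sold [LIFO — newest first]: 182 @ $3.55 + 95 @ $8.95 + 301 @ $7.90 + 39 @ $9.55 = $4,246.70
Ending inventory: 179 @ $9.95 + 55 @ $9.55 = $2,306.30

COGS = $4,246.70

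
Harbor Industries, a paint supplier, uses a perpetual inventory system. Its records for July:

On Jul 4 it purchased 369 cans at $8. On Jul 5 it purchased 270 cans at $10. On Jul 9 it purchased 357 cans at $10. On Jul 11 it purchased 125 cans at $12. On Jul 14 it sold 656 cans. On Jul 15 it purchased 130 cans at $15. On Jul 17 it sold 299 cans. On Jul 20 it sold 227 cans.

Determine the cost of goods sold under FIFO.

COGS = $11,637

Jul 14, 656 sold [FIFO — oldest first]: 369 @ $8 + 270 @ $10 + 17 @ $10 = $5,822
Jul 17, 299 sold [FIFO — oldest first]: 299 @ $10 = $2,990
Jul 20, 227 sold [FIFO — oldest first]: 41 @ $10 + 125 @ $12 + 61 @ $15 = $2,825
Total COGS = $5,822 + $2,990 + $2,825 = $11,637
Ending inventory: 69 @ $15 = $1,035
Check: goods available $12,672 = COGS $11,637 + ending $1,035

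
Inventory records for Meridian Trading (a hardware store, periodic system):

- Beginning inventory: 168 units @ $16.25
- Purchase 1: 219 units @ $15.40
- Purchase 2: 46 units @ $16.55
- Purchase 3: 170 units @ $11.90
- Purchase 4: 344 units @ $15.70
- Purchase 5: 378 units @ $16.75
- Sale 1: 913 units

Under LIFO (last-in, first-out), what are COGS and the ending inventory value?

Sale 1 (913) [LIFO — newest first]: 378 @ $16.75 + 344 @ $15.70 + 170 @ $11.90 + 21 @ $16.55 = $14,102.85
Ending inventory: 168 @ $16.25 + 219 @ $15.40 + 25 @ $16.55 = $6,516.35
Check: goods available $20,619.20 = COGS $14,102.85 + ending $6,516.35

COGS = $14,102.85; ending inventory = $6,516.35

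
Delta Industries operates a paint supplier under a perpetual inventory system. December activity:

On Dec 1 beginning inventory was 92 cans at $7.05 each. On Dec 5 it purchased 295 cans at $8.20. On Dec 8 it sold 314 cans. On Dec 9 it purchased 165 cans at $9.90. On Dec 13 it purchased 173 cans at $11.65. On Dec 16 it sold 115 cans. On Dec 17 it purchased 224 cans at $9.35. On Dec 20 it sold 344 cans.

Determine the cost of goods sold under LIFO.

Dec 8, 314 sold [LIFO — newest first]: 295 @ $8.20 + 19 @ $7.05 = $2,552.95
Dec 16, 115 sold [LIFO — newest first]: 115 @ $11.65 = $1,339.75
Dec 20, 344 sold [LIFO — newest first]: 224 @ $9.35 + 58 @ $11.65 + 62 @ $9.90 = $3,383.90
Total COGS = $2,552.95 + $1,339.75 + $3,383.90 = $7,276.60
Ending inventory: 73 @ $7.05 + 103 @ $9.90 = $1,534.35
Check: goods available $8,810.95 = COGS $7,276.60 + ending $1,534.35

COGS = $7,276.60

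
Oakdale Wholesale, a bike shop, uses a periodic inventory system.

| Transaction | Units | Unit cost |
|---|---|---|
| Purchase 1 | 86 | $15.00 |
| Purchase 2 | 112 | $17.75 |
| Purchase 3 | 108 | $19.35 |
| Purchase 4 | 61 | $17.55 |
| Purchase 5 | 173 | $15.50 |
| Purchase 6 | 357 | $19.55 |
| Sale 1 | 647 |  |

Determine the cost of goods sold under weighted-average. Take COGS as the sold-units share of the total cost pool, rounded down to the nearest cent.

COGS = $11,612.24

Sale 1, sell 647: 647/897 × $16,099.20 → $11,612.24
Ending inventory (cost pool remaining) = $4,486.96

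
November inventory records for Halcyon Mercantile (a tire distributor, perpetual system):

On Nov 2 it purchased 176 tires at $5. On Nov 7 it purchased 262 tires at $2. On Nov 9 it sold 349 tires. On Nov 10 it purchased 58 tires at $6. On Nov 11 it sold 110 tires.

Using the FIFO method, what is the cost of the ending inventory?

Nov 9, 349 sold [FIFO — oldest first]: 176 @ $5 + 173 @ $2 = $1,226
Nov 11, 110 sold [FIFO — oldest first]: 89 @ $2 + 21 @ $6 = $304
Total COGS = $1,226 + $304 = $1,530
Ending inventory: 37 @ $6 = $222

Ending inventory = $222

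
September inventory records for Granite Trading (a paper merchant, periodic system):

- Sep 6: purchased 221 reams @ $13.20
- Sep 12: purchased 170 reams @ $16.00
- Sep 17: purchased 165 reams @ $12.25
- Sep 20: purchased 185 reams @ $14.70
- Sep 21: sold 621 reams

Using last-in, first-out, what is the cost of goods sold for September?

Sep 21, 621 sold [LIFO — newest first]: 185 @ $14.70 + 165 @ $12.25 + 170 @ $16.00 + 101 @ $13.20 = $8,793.95
Ending inventory: 120 @ $13.20 = $1,584.00

COGS = $8,793.95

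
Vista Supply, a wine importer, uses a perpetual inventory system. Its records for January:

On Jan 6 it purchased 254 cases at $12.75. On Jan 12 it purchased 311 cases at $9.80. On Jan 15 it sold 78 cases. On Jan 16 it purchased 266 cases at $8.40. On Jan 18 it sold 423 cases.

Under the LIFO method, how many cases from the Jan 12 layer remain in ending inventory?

76

Jan 15, 78 sold [LIFO — newest first]: 78 @ $9.80 = $764.40
Jan 18, 423 sold [LIFO — newest first]: 266 @ $8.40 + 157 @ $9.80 = $3,773.00
Total COGS = $764.40 + $3,773.00 = $4,537.40
Ending inventory: 254 @ $12.75 + 76 @ $9.80 = $3,983.30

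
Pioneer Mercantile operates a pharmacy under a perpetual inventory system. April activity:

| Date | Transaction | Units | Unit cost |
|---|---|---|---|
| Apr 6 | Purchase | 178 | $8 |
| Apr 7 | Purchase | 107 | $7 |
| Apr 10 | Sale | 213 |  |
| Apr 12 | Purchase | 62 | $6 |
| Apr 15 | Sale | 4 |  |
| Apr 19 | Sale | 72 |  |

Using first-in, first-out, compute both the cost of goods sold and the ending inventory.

COGS = $2,197; ending inventory = $348

Apr 10, 213 sold [FIFO — oldest first]: 178 @ $8 + 35 @ $7 = $1,669
Apr 15, 4 sold [FIFO — oldest first]: 4 @ $7 = $28
Apr 19, 72 sold [FIFO — oldest first]: 68 @ $7 + 4 @ $6 = $500
Total COGS = $1,669 + $28 + $500 = $2,197
Ending inventory: 58 @ $6 = $348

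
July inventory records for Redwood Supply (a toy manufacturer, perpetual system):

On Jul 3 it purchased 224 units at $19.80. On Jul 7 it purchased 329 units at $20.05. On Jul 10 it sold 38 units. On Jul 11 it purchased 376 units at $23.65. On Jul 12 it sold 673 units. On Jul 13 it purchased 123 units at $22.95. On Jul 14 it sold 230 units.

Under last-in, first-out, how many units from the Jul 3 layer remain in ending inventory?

Jul 10, 38 sold [LIFO — newest first]: 38 @ $20.05 = $761.90
Jul 12, 673 sold [LIFO — newest first]: 376 @ $23.65 + 291 @ $20.05 + 6 @ $19.80 = $14,845.75
Jul 14, 230 sold [LIFO — newest first]: 123 @ $22.95 + 107 @ $19.80 = $4,941.45
Total COGS = $761.90 + $14,845.75 + $4,941.45 = $20,549.10
Ending inventory: 111 @ $19.80 = $2,197.80

111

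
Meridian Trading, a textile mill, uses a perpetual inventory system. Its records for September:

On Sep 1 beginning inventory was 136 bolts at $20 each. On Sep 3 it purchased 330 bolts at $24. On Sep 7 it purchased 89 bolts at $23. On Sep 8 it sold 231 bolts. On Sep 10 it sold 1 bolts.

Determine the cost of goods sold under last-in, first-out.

Sep 8, 231 sold [LIFO — newest first]: 89 @ $23 + 142 @ $24 = $5,455
Sep 10, 1 sold [LIFO — newest first]: 1 @ $24 = $24
Total COGS = $5,455 + $24 = $5,479
Ending inventory: 136 @ $20 + 187 @ $24 = $7,208
Check: goods available $12,687 = COGS $5,479 + ending $7,208

COGS = $5,479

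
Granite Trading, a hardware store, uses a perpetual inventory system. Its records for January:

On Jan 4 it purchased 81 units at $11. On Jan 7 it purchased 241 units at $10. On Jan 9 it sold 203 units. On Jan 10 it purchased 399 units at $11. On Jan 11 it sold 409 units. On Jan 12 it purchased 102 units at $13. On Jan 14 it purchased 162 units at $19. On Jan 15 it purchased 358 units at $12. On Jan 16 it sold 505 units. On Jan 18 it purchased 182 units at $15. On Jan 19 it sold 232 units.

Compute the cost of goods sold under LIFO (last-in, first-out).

Jan 9, 203 sold [LIFO — newest first]: 203 @ $10 = $2,030
Jan 11, 409 sold [LIFO — newest first]: 399 @ $11 + 10 @ $10 = $4,489
Jan 16, 505 sold [LIFO — newest first]: 358 @ $12 + 147 @ $19 = $7,089
Jan 19, 232 sold [LIFO — newest first]: 182 @ $15 + 15 @ $19 + 35 @ $13 = $3,470
Total COGS = $2,030 + $4,489 + $7,089 + $3,470 = $17,078
Ending inventory: 81 @ $11 + 28 @ $10 + 67 @ $13 = $2,042

COGS = $17,078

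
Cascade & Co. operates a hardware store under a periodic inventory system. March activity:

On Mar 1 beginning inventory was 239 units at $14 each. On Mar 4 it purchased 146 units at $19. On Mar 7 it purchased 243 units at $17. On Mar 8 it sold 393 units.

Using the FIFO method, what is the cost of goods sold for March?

Mar 8, 393 sold [FIFO — oldest first]: 239 @ $14 + 146 @ $19 + 8 @ $17 = $6,256
Ending inventory: 235 @ $17 = $3,995

COGS = $6,256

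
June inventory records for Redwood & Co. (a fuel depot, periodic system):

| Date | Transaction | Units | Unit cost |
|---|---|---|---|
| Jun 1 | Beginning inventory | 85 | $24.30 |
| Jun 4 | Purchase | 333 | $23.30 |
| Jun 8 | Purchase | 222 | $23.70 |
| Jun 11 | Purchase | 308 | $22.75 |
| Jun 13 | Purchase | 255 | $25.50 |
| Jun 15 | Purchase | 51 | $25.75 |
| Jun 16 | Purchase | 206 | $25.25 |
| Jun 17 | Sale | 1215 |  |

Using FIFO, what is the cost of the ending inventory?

Jun 17, 1215 sold [FIFO — oldest first]: 85 @ $24.30 + 333 @ $23.30 + 222 @ $23.70 + 308 @ $22.75 + 255 @ $25.50 + 12 @ $25.75 = $28,904.30
Ending inventory: 39 @ $25.75 + 206 @ $25.25 = $6,205.75
Check: goods available $35,110.05 = COGS $28,904.30 + ending $6,205.75

Ending inventory = $6,205.75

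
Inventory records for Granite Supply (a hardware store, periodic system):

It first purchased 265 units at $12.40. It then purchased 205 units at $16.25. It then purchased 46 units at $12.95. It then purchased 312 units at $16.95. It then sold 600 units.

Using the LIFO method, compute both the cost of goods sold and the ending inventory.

COGS = $9,674.15; ending inventory = $2,827.20

Sale 1 (600) [LIFO — newest first]: 312 @ $16.95 + 46 @ $12.95 + 205 @ $16.25 + 37 @ $12.40 = $9,674.15
Ending inventory: 228 @ $12.40 = $2,827.20
Check: goods available $12,501.35 = COGS $9,674.15 + ending $2,827.20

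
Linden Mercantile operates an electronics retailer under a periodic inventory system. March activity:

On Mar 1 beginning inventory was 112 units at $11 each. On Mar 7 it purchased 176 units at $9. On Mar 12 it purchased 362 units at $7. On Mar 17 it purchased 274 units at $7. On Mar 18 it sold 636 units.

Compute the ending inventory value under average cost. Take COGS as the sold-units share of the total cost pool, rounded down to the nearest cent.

Mar 18, sell 636: 636/924 × $7,268.00 → $5,002.64
Ending inventory (cost pool remaining) = $2,265.36

Ending inventory = $2,265.36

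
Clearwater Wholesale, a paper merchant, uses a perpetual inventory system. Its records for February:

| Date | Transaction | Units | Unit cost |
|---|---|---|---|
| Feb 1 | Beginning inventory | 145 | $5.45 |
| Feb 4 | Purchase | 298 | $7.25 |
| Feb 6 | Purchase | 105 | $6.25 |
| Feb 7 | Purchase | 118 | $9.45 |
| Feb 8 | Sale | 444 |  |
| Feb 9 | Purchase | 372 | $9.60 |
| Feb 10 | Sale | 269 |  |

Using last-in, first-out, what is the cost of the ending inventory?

Feb 8, 444 sold [LIFO — newest first]: 118 @ $9.45 + 105 @ $6.25 + 221 @ $7.25 = $3,373.60
Feb 10, 269 sold [LIFO — newest first]: 269 @ $9.60 = $2,582.40
Total COGS = $3,373.60 + $2,582.40 = $5,956.00
Ending inventory: 145 @ $5.45 + 77 @ $7.25 + 103 @ $9.60 = $2,337.30

Ending inventory = $2,337.30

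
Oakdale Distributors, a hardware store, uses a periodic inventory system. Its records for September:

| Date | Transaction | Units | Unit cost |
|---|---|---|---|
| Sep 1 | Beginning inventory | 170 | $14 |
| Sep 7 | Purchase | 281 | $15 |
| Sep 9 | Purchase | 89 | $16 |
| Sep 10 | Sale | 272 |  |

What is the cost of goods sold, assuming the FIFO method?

Sep 10, 272 sold [FIFO — oldest first]: 170 @ $14 + 102 @ $15 = $3,910
Ending inventory: 179 @ $15 + 89 @ $16 = $4,109
Check: goods available $8,019 = COGS $3,910 + ending $4,109

COGS = $3,910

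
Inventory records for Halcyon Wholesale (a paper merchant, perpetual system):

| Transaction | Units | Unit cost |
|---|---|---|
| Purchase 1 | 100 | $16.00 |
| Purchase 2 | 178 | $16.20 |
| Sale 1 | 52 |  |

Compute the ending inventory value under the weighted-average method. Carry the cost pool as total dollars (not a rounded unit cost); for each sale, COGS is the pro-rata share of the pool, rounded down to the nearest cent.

After Purchase 1: 100 on hand, pool $1,600.00 (≈ $16.0000 each)
After Purchase 2: 278 on hand, pool $4,483.60 (≈ $16.1281 each)
Sale 1, sell 52: 52/278 × $4,483.60 → $838.65
Ending inventory (cost pool remaining) = $3,644.95

Ending inventory = $3,644.95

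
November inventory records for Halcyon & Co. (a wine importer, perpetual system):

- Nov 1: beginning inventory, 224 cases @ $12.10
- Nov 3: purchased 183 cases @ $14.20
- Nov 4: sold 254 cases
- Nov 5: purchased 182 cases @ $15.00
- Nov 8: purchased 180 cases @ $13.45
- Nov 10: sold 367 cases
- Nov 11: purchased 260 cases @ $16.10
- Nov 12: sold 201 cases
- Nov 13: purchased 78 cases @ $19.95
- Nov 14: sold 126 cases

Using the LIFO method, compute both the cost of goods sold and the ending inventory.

COGS = $14,234.20; ending inventory = $1,967.90

Nov 4, 254 sold [LIFO — newest first]: 183 @ $14.20 + 71 @ $12.10 = $3,457.70
Nov 10, 367 sold [LIFO — newest first]: 180 @ $13.45 + 182 @ $15.00 + 5 @ $12.10 = $5,211.50
Nov 12, 201 sold [LIFO — newest first]: 201 @ $16.10 = $3,236.10
Nov 14, 126 sold [LIFO — newest first]: 78 @ $19.95 + 48 @ $16.10 = $2,328.90
Total COGS = $3,457.70 + $5,211.50 + $3,236.10 + $2,328.90 = $14,234.20
Ending inventory: 148 @ $12.10 + 11 @ $16.10 = $1,967.90
Check: goods available $16,202.10 = COGS $14,234.20 + ending $1,967.90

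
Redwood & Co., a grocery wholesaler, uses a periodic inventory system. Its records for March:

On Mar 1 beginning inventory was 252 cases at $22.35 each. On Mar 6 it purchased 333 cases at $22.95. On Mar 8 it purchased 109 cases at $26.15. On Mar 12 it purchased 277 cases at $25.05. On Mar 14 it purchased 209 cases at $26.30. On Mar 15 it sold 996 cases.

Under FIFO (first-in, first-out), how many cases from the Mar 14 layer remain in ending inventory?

Mar 15, 996 sold [FIFO — oldest first]: 252 @ $22.35 + 333 @ $22.95 + 109 @ $26.15 + 277 @ $25.05 + 25 @ $26.30 = $23,721.25
Ending inventory: 184 @ $26.30 = $4,839.20

184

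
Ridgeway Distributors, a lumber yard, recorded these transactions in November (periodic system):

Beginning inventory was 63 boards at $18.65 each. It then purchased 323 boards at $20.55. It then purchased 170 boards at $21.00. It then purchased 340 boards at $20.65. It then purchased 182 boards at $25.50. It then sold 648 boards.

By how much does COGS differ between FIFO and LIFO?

$1,025.60

FIFO COGS: 63 @ $18.65 + 323 @ $20.55 + 170 @ $21.00 + 92 @ $20.65 = $13,282.40
LIFO COGS: 182 @ $25.50 + 340 @ $20.65 + 126 @ $21.00 = $14,308.00
Difference = |$13,282.40 − $14,308.00| = $1,025.60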